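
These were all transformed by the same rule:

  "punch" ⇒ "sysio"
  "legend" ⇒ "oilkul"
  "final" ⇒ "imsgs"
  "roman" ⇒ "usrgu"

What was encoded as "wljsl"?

In punch: p→s is +3, u→y is +4, n→s is +5, c→i is +6 — the shift increases by 1 each position. Each letter shifts forward by (position + 3), i.e. 3, 4, 5, … — the shift grows by one for each successive letter.
Undoing it on wljsl: w−3=t, l−4=h, j−5=e, s−6=m, l−7=e.

theme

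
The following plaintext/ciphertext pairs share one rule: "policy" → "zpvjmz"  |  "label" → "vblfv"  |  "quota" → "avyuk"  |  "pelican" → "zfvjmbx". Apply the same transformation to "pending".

Shifts by position in policy: pos 0: p→z (+10), pos 1: o→p (+1), pos 2: l→v (+10), pos 3: i→j (+1) — repeating every 2. It's a Vigenère-style cipher with numeric key [10,1]: position i shifts by key[i mod 2].
Applying it to pending: p+10=z, e+1=f, n+10=x, d+1=e, i+10=s, n+1=o, g+10=q.

zfxesoq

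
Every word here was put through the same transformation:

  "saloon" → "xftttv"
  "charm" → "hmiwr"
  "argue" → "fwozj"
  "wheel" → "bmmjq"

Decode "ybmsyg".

Shifts by position in saloon: pos 0: s→x (+5), pos 1: a→f (+5), pos 2: l→t (+8), pos 3: o→t (+5), pos 4: o→t (+5), pos 5: n→v (+8) — repeating every 3. It's a Vigenère-style cipher with numeric key [5,5,8]: position i shifts by key[i mod 3].
Undoing it on ybmsyg: y−5=t, b−5=w, m−8=e, s−5=n, y−5=t, g−8=y.

twenty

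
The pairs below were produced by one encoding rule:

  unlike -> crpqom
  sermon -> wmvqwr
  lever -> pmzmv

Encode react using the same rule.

The shift depends on letter class: consonant n→r is +4, but vowel u→c is +8. Two shifts are in play — +8 for a/e/i/o/u, +4 for every other letter.
On react: r(cons)+4=v, e(vowel)+8=m, a(vowel)+8=i, c(cons)+4=g, t(cons)+4=x.

vmigx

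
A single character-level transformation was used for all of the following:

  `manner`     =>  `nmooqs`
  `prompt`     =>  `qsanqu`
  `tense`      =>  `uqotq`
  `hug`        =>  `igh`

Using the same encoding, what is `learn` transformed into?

The shift depends on letter class: consonant m→n is +1, but vowel a→m is +12. Vowels shift forward by 12 and consonants shift forward by 1.
For learn: l(cons)+1=m, e(vowel)+12=q, a(vowel)+12=m, r(cons)+1=s, n(cons)+1=o.

mqmso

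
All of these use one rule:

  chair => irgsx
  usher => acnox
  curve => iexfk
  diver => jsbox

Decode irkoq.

cheek

It's a Vigenère-style cipher with numeric key [6,10]: position i shifts by key[i mod 2].
Reversing it on irkoq: i−6=c, r−10=h, k−6=e, o−10=e, q−6=k.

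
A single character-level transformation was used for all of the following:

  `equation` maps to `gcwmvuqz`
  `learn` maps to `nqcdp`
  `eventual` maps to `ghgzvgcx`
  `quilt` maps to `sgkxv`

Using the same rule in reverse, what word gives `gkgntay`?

eyebrow

It's a Vigenère-style cipher with numeric key [2,12]: position i shifts by key[i mod 2].
Undoing it on gkgntay: g−2=e, k−12=y, g−2=e, n−12=b, t−2=r, a−12=o, y−2=w.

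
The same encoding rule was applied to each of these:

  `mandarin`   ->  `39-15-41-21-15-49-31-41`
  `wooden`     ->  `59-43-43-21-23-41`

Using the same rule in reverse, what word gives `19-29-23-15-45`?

cheap

m(#13)→39 and a(#1)→15: differences scale by 2, so n = 2·pos + 13. With a=1..z=26, the number is 2·pos + 13.
Undoing it on 19-29-23-15-45: 19→(19−13)÷2=3=c, 29→(29−13)÷2=8=h, 23→(23−13)÷2=5=e, 15→(15−13)÷2=1=a, 45→(45−13)÷2=16=p.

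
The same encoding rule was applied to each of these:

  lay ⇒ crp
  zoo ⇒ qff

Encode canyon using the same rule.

It's a constant shift of +17 (ROT17).
On canyon: c+17=t, a+17=r, n+17=e, y+17=p, o+17=f, n+17=e.

trepfe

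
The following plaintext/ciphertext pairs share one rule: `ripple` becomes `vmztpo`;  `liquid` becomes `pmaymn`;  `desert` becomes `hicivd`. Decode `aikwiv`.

It's a Vigenère-style cipher with numeric key [4,4,10]: position i shifts by key[i mod 3].
Decoding aikwiv: a−4=w, i−4=e, k−10=a, w−4=s, i−4=e, v−10=l.

weasel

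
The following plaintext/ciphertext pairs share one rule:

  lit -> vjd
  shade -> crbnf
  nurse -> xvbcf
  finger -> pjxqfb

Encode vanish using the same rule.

fbxjcr

The shift depends on letter class: consonant l→v is +10, but vowel i→j is +1. Two shifts are in play — +1 for a/e/i/o/u, +10 for every other letter.
Applying it to vanish: v(cons)+10=f, a(vowel)+1=b, n(cons)+10=x, i(vowel)+1=j, s(cons)+10=c, h(cons)+10=r.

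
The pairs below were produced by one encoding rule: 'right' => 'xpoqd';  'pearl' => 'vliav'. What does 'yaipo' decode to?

In right: r→x is +6, i→p is +7, g→o is +8, h→q is +9 — the shift increases by 1 each position. The shift increases by 1 at each position, starting from +6: 6, 7, 8, ….
Reversing it on yaipo: y−6=s, a−7=t, i−8=a, p−9=g, o−10=e.

stage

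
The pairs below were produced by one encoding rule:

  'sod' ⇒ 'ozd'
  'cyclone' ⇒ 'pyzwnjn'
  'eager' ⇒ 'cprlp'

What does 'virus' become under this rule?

The output letters match the input read backwards, each shifted +11: sod reversed is dos. Read the word backwards and shift each letter +11.
On virus: reverse → suriv; then shift: s+11=d, u+11=f, r+11=c, i+11=t, v+11=g.

dfctg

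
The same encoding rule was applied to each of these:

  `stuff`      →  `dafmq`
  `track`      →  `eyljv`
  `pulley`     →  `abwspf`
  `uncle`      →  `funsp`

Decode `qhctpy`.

farmer

It's a Vigenère-style cipher with numeric key [11,7]: position i shifts by key[i mod 2].
Undoing it on qhctpy: q−11=f, h−7=a, c−11=r, t−7=m, p−11=e, y−7=r.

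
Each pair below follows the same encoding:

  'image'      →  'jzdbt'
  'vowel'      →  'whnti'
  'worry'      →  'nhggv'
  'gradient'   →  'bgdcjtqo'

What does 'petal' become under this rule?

i(8)→j(9) and m(12)→z(25) fit y≡17x+3 (mod 26); the inverse of 17 mod 26 is 23. Treating letters as 0–25, the rule is x ↦ 17x + 3 (mod 26).
On petal: p(15)→17·15+3≡24=y; e(4)→17·4+3≡19=t; t(19)→17·19+3≡14=o; a(0)→17·0+3≡3=d; l(11)→17·11+3≡8=i (all mod 26).

ytodi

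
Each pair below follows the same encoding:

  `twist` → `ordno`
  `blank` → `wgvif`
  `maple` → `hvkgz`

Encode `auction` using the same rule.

vpxodji

Compare letters: t→o is +21, w→r is +21, i→d is +21 — a constant shift. Every letter moves 21 places later in the alphabet, wrapping around z→a.
Applying it to auction: a+21=v, u+21=p, c+21=x, t+21=o, i+21=d, o+21=j, n+21=i.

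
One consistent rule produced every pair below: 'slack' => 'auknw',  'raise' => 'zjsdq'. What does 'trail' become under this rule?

In slack: s→a is +8, l→u is +9, a→k is +10, c→n is +11 — the shift increases by 1 each position. Each letter shifts forward by (position + 8), i.e. 8, 9, 10, … — the shift grows by one for each successive letter.
On trail: t+8=b, r+9=a, a+10=k, i+11=t, l+12=x.

baktx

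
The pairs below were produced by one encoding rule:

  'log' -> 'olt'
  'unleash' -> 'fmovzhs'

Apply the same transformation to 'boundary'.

Each pair mirrors across the alphabet (l↔o, o↔l, g↔t): positions sum to 25. Letters are reflected about the middle of the alphabet (position → 25−position): Atbash.
For boundary: b↔y, o↔l, u↔f, n↔m, d↔w, a↔z, r↔i, y↔b.

ylfmwzib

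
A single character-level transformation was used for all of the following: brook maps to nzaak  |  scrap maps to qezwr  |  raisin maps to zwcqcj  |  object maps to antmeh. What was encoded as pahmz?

voter

b(1)→n(13) and r(17)→z(25) fit y≡17x+22 (mod 26); the inverse of 17 mod 26 is 23. Each letter's alphabet position (a=0..z=25) is mapped through 17·x+22 mod 26 — an affine cipher.
Decoding pahmz: p(15)→23·(15−22)≡21=v; a(0)→23·(0−22)≡14=o; h(7)→23·(7−22)≡19=t; m(12)→23·(12−22)≡4=e; z(25)→23·(25−22)≡17=r (all mod 26).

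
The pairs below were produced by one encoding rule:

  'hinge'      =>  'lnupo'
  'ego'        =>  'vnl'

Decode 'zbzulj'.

Read the word backwards and shift each letter +7.
Decoding zbzulj: shift back: z−7=s, b−7=u, z−7=s, u−7=n, l−7=e, j−7=c → susnec; then reverse → census.

census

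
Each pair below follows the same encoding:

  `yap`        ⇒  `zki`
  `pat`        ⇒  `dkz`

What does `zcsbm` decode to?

crisp

Read the word backwards and shift each letter +10.
Decoding zcsbm: shift back: z−10=p, c−10=s, s−10=i, b−10=r, m−10=c → psirc; then reverse → crisp.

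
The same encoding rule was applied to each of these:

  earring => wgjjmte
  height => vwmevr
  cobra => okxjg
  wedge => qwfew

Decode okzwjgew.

coverage

e(4)→w(22) and a(0)→g(6) fit y≡17x+6 (mod 26); the inverse of 17 mod 26 is 23. This is an affine cipher: with a=0,…,z=25, each position x becomes (17x+6) mod 26.
Undoing it on okzwjgew: o(14)→23·(14−6)≡2=c; k(10)→23·(10−6)≡14=o; z(25)→23·(25−6)≡21=v; w(22)→23·(22−6)≡4=e; j(9)→23·(9−6)≡17=r; g(6)→23·(6−6)≡0=a; e(4)→23·(4−6)≡6=g; w(22)→23·(22−6)≡4=e (all mod 26).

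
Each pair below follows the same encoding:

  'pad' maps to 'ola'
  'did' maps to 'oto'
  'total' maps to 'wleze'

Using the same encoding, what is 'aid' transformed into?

The output letters match the input read backwards, each shifted +11: pad reversed is dap. The word is reversed, then every letter is shifted forward by 11.
On aid: reverse → dia; then shift: d+11=o, i+11=t, a+11=l.

otl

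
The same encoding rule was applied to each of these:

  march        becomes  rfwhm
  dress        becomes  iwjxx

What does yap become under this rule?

dfu

Compare letters: m→r is +5, a→f is +5, r→w is +5 — a constant shift. Each letter is shifted forward by 5 in the alphabet (a Caesar shift of +5).
For yap: y+5=d, a+5=f, p+5=u.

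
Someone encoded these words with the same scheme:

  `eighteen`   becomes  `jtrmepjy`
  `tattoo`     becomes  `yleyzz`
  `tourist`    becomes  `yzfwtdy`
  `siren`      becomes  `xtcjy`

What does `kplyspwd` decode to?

Shifts by position in eighteen: pos 0: e→j (+5), pos 1: i→t (+11), pos 2: g→r (+11), pos 3: h→m (+5), pos 4: t→e (+11), pos 5: e→p (+11) — repeating every 3. A repeating key of period 3 is used — shifts +5, +11, +11 over and over.
Reversing it on kplyspwd: k−5=f, p−11=e, l−11=a, y−5=t, s−11=h, p−11=e, w−5=r, d−11=s.

feathers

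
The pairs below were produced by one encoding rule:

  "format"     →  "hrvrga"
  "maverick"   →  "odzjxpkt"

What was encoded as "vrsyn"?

In format: f→h is +2, o→r is +3, r→v is +4, m→r is +5 — the shift increases by 1 each position. Each letter shifts forward by (position + 2), i.e. 2, 3, 4, … — the shift grows by one for each successive letter.
Decoding vrsyn: v−2=t, r−3=o, s−4=o, y−5=t, n−6=h.

tooth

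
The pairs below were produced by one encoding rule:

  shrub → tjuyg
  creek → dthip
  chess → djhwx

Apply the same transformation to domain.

In shrub: s→t is +1, h→j is +2, r→u is +3, u→y is +4 — the shift increases by 1 each position. The shift increases by 1 at each position, starting from +1: 1, 2, 3, ….
On domain: d+1=e, o+2=q, m+3=p, a+4=e, i+5=n, n+6=t.

eqpent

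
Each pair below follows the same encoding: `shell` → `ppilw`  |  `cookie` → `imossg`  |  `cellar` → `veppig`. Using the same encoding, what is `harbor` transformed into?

vsfvel

The word is reversed, then every letter is shifted forward by 4.
Applying it to harbor: reverse → robrah; then shift: r+4=v, o+4=s, b+4=f, r+4=v, a+4=e, h+4=l.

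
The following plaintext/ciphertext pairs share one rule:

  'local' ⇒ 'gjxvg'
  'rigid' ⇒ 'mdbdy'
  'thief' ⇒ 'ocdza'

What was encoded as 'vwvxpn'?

Compare letters: l→g is +21, o→j is +21, c→x is +21 — a constant shift. Every letter moves 21 places later in the alphabet, wrapping around z→a.
Reversing it on vwvxpn: v−21=a, w−21=b, v−21=a, x−21=c, p−21=u, n−21=s.

abacus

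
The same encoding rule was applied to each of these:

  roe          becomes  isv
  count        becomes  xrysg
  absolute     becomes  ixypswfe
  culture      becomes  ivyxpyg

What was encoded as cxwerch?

The output letters match the input read backwards, each shifted +4: roe reversed is eor. Read the word backwards and shift each letter +4.
Undoing it on cxwerch: shift back: c−4=y, x−4=t, w−4=s, e−4=a, r−4=n, c−4=y, h−4=d → ytsanyd; then reverse → dynasty.

dynasty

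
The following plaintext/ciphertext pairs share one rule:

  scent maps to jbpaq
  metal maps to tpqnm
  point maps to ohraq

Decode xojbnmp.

Each letter's alphabet position (a=0..z=25) is mapped through 7·x+13 mod 26 — an affine cipher.
Undoing it on xojbnmp: x(23)→15·(23−13)≡20=u; o(14)→15·(14−13)≡15=p; j(9)→15·(9−13)≡18=s; b(1)→15·(1−13)≡2=c; n(13)→15·(13−13)≡0=a; m(12)→15·(12−13)≡11=l; p(15)→15·(15−13)≡4=e (all mod 26).

upscale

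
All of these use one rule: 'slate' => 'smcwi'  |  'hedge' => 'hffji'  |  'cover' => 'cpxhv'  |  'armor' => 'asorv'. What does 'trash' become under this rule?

tscvl

In slate: s→s is +0, l→m is +1, a→c is +2, t→w is +3 — the shift increases by 1 each position. Letter i (0-indexed) is shifted by i+0, so successive shifts are 0, 1, 2, ….
Applying it to trash: t+0=t, r+1=s, a+2=c, s+3=v, h+4=l.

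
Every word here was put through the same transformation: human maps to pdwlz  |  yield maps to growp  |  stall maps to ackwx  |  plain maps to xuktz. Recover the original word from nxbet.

In human: h→p is +8, u→d is +9, m→w is +10, a→l is +11 — the shift increases by 1 each position. Letter i (0-indexed) is shifted by i+8, so successive shifts are 8, 9, 10, ….
Decoding nxbet: n−8=f, x−9=o, b−10=r, e−11=t, t−12=h.

forth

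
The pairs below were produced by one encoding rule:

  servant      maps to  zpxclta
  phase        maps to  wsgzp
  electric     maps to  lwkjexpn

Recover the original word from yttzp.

Shifts by position in servant: pos 0: s→z (+7), pos 1: e→p (+11), pos 2: r→x (+6), pos 3: v→c (+7), pos 4: a→l (+11), pos 5: n→t (+6) — repeating every 3. The shifts repeat in a cycle of length 3: positions 0,1,… shift by +7, +11, +6, then the pattern repeats.
Undoing it on yttzp: y−7=r, t−11=i, t−6=n, z−7=s, p−11=e.

rinse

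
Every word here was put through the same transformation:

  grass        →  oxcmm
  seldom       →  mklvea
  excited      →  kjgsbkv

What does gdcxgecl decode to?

g(6)→o(14) and r(17)→x(23) fit y≡15x+2 (mod 26); the inverse of 15 mod 26 is 7. This is an affine cipher: with a=0,…,z=25, each position x becomes (15x+2) mod 26.
Undoing it on gdcxgecl: g(6)→7·(6−2)≡2=c; d(3)→7·(3−2)≡7=h; c(2)→7·(2−2)≡0=a; x(23)→7·(23−2)≡17=r; g(6)→7·(6−2)≡2=c; e(4)→7·(4−2)≡14=o; c(2)→7·(2−2)≡0=a; l(11)→7·(11−2)≡11=l (all mod 26).

charcoal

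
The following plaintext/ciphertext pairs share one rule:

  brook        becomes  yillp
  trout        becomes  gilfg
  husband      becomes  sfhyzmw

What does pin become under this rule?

Letters are reflected about the middle of the alphabet (position → 25−position): Atbash.
For pin: p↔k, i↔r, n↔m.

krm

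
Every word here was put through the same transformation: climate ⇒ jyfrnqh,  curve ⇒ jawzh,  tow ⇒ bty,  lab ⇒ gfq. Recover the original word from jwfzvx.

The output letters match the input read backwards, each shifted +5: climate reversed is etamilc. Read the word backwards and shift each letter +5.
Decoding jwfzvx: shift back: j−5=e, w−5=r, f−5=a, z−5=u, v−5=q, x−5=s → erauqs; then reverse → square.

square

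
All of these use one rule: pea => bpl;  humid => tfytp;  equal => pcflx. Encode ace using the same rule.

The rule splits by letter class: vowels +11, consonants +12.
For ace: a(vowel)+11=l, c(cons)+12=o, e(vowel)+11=p.

lop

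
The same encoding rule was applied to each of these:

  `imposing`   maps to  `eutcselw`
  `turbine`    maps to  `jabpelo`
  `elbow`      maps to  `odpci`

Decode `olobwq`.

energy

i(8)→e(4) and m(12)→u(20) fit y≡17x+24 (mod 26); the inverse of 17 mod 26 is 23. This is an affine cipher: with a=0,…,z=25, each position x becomes (17x+24) mod 26.
Undoing it on olobwq: o(14)→23·(14−24)≡4=e; l(11)→23·(11−24)≡13=n; o(14)→23·(14−24)≡4=e; b(1)→23·(1−24)≡17=r; w(22)→23·(22−24)≡6=g; q(16)→23·(16−24)≡24=y (all mod 26).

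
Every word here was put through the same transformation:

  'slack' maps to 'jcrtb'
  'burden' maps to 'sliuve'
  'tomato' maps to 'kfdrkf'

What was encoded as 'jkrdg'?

Every letter moves 17 places later in the alphabet, wrapping around z→a.
Decoding jkrdg: j−17=s, k−17=t, r−17=a, d−17=m, g−17=p.

stamp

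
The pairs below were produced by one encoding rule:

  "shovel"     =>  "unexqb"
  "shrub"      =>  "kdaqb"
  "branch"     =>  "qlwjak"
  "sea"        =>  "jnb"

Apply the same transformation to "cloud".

Two steps: reverse the string, then apply a Caesar shift of +9.
On cloud: reverse → duolc; then shift: d+9=m, u+9=d, o+9=x, l+9=u, c+9=l.

mdxul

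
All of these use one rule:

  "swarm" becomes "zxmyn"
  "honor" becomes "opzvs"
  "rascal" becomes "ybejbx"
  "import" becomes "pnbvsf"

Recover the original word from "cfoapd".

A repeating key of period 3 is used — shifts +7, +1, +12 over and over.
Reversing it on cfoapd: c−7=v, f−1=e, o−12=c, a−7=t, p−1=o, d−12=r.

vector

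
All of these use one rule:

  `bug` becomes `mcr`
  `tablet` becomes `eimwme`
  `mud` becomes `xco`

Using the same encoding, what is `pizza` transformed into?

aqkki

The shift depends on letter class: consonant b→m is +11, but vowel u→c is +8. The rule splits by letter class: vowels +8, consonants +11.
On pizza: p(cons)+11=a, i(vowel)+8=q, z(cons)+11=k, z(cons)+11=k, a(vowel)+8=i.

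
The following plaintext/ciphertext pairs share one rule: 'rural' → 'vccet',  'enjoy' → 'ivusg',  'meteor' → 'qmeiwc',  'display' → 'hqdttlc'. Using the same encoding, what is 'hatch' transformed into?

Shifts by position in rural: pos 0: r→v (+4), pos 1: u→c (+8), pos 2: r→c (+11), pos 3: a→e (+4), pos 4: l→t (+8) — repeating every 3. It's a Vigenère-style cipher with numeric key [4,8,11]: position i shifts by key[i mod 3].
Applying it to hatch: h+4=l, a+8=i, t+11=e, c+4=g, h+8=p.

liegp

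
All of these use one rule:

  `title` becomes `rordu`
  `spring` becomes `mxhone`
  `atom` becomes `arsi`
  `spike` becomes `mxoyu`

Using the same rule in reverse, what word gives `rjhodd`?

thrill

This is an affine cipher: with a=0,…,z=25, each position x becomes (5x+0) mod 26.
Undoing it on rjhodd: r(17)→21·(17−0)≡19=t; j(9)→21·(9−0)≡7=h; h(7)→21·(7−0)≡17=r; o(14)→21·(14−0)≡8=i; d(3)→21·(3−0)≡11=l; d(3)→21·(3−0)≡11=l (all mod 26).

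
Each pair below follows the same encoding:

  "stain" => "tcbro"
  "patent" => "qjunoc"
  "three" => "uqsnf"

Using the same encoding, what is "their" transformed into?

Shifts by position in stain: pos 0: s→t (+1), pos 1: t→c (+9), pos 2: a→b (+1), pos 3: i→r (+9) — repeating every 2. A repeating key of period 2 is used — shifts +1, +9 over and over.
On their: t+1=u, h+9=q, e+1=f, i+9=r, r+1=s.

uqfrs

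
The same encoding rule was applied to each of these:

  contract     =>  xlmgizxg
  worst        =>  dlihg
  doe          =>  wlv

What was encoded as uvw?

fed

Each pair mirrors across the alphabet (c↔x, o↔l, n↔m): positions sum to 25. Letters are reflected about the middle of the alphabet (position → 25−position): Atbash.
Undoing it on uvw: u↔f, v↔e, w↔d.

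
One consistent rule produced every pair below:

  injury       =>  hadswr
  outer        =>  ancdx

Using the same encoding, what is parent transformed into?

The output letters match the input read backwards, each shifted +9: injury reversed is yrujni. Read the word backwards and shift each letter +9.
Applying it to parent: reverse → tnerap; then shift: t+9=c, n+9=w, e+9=n, r+9=a, a+9=j, p+9=y.

cwnajy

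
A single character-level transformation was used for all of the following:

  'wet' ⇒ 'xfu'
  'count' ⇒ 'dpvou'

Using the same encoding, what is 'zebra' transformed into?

afcsb

Compare letters: w→x is +1, e→f is +1, t→u is +1 — a constant shift. Every letter moves 1 place later in the alphabet, wrapping around z→a.
Applying it to zebra: z+1=a, e+1=f, b+1=c, r+1=s, a+1=b.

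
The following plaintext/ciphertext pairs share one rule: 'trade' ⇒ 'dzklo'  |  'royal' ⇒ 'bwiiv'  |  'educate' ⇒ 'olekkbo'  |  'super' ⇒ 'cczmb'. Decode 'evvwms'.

Shifts by position in trade: pos 0: t→d (+10), pos 1: r→z (+8), pos 2: a→k (+10), pos 3: d→l (+8) — repeating every 2. A repeating key of period 2 is used — shifts +10, +8 over and over.
Undoing it on evvwms: e−10=u, v−8=n, v−10=l, w−8=o, m−10=c, s−8=k.

unlock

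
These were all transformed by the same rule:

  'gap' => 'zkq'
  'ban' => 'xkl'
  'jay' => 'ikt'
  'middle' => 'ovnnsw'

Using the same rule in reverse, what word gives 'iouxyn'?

donkey

The output letters match the input read backwards, each shifted +10: gap reversed is pag. Read the word backwards and shift each letter +10.
Undoing it on iouxyn: shift back: i−10=y, o−10=e, u−10=k, x−10=n, y−10=o, n−10=d → yeknod; then reverse → donkey.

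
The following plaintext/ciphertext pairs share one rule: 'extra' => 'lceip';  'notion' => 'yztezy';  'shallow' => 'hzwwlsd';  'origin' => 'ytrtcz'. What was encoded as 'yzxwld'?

salmon

Two steps: reverse the string, then apply a Caesar shift of +11.
Undoing it on yzxwld: shift back: y−11=n, z−11=o, x−11=m, w−11=l, l−11=a, d−11=s → nomlas; then reverse → salmon.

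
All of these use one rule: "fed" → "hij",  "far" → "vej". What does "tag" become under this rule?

kex

The output letters match the input read backwards, each shifted +4: fed reversed is def. The word is reversed, then every letter is shifted forward by 4.
For tag: reverse → gat; then shift: g+4=k, a+4=e, t+4=x.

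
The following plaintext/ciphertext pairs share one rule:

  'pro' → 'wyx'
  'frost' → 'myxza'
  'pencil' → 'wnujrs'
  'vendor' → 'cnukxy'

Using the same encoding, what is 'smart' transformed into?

ztjya

The shift depends on letter class: consonant p→w is +7, but vowel o→x is +9. Vowels shift forward by 9 and consonants shift forward by 7.
For smart: s(cons)+7=z, m(cons)+7=t, a(vowel)+9=j, r(cons)+7=y, t(cons)+7=a.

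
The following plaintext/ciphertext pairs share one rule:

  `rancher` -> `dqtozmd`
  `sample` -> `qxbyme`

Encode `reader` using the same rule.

The output letters match the input read backwards, each shifted +12: rancher reversed is rehcnar. Read the word backwards and shift each letter +12.
On reader: reverse → redaer; then shift: r+12=d, e+12=q, d+12=p, a+12=m, e+12=q, r+12=d.

dqpmqd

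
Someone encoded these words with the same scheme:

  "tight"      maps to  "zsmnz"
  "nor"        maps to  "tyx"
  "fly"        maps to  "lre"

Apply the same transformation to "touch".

zyein

Two shifts are in play — +10 for a/e/i/o/u, +6 for every other letter.
On touch: t(cons)+6=z, o(vowel)+10=y, u(vowel)+10=e, c(cons)+6=i, h(cons)+6=n.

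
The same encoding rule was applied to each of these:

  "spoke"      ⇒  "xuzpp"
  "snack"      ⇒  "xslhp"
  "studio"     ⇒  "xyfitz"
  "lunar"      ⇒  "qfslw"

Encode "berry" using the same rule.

The shift depends on letter class: consonant s→x is +5, but vowel o→z is +11. The rule splits by letter class: vowels +11, consonants +5.
For berry: b(cons)+5=g, e(vowel)+11=p, r(cons)+5=w, r(cons)+5=w, y(cons)+5=d.

gpwwd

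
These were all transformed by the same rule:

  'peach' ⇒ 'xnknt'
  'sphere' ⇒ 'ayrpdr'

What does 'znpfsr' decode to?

refuge

In peach: p→x is +8, e→n is +9, a→k is +10, c→n is +11 — the shift increases by 1 each position. Each letter shifts forward by (position + 8), i.e. 8, 9, 10, … — the shift grows by one for each successive letter.
Reversing it on znpfsr: z−8=r, n−9=e, p−10=f, f−11=u, s−12=g, r−13=e.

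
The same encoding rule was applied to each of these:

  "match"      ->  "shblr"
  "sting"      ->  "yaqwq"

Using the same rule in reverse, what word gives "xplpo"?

Letter i (0-indexed) is shifted by i+6, so successive shifts are 6, 7, 8, ….
Undoing it on xplpo: x−6=r, p−7=i, l−8=d, p−9=g, o−10=e.

ridge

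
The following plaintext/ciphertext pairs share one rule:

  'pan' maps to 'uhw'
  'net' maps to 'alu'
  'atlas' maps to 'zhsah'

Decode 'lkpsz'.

The output letters match the input read backwards, each shifted +7: pan reversed is nap. Two steps: reverse the string, then apply a Caesar shift of +7.
Undoing it on lkpsz: shift back: l−7=e, k−7=d, p−7=i, s−7=l, z−7=s → edils; then reverse → slide.

slide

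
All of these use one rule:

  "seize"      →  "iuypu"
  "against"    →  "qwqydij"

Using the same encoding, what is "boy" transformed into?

It's a constant shift of +16 (ROT16).
On boy: b+16=r, o+16=e, y+16=o.

reo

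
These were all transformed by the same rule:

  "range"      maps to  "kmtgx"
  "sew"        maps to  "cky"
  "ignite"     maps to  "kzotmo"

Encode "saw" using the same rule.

The output letters match the input read backwards, each shifted +6: range reversed is egnar. The word is reversed, then every letter is shifted forward by 6.
Applying it to saw: reverse → was; then shift: w+6=c, a+6=g, s+6=y.

cgy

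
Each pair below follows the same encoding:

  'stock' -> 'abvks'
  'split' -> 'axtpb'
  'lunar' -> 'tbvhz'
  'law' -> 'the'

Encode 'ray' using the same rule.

zhg

Two shifts are in play — +7 for a/e/i/o/u, +8 for every other letter.
Applying it to ray: r(cons)+8=z, a(vowel)+7=h, y(cons)+8=g.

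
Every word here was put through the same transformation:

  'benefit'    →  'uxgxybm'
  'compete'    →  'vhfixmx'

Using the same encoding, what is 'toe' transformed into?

This is a Caesar cipher with shift 19.
Applying it to toe: t+19=m, o+19=h, e+19=x.

mhx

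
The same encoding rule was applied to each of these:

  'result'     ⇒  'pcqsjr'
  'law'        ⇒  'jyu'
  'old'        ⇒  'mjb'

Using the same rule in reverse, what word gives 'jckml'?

It's a constant shift of +24 (ROT24).
Undoing it on jckml: j−24=l, c−24=e, k−24=m, m−24=o, l−24=n.

lemon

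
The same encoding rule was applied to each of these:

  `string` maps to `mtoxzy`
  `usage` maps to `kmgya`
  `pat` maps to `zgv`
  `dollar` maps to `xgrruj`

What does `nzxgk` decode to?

earth

Two steps: reverse the string, then apply a Caesar shift of +6.
Decoding nzxgk: shift back: n−6=h, z−6=t, x−6=r, g−6=a, k−6=e → htrae; then reverse → earth.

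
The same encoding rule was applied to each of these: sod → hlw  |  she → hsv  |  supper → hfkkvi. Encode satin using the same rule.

Each letter is replaced by its mirror in the alphabet: a↔z, b↔y, c↔x, and so on (the Atbash cipher).
Applying it to satin: s↔h, a↔z, t↔g, i↔r, n↔m.

hzgrm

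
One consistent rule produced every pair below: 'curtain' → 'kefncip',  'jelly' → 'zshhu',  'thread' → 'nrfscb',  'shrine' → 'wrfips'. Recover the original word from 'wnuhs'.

c(2)→k(10) and u(20)→e(4) fit y≡17x+2 (mod 26); the inverse of 17 mod 26 is 23. Treating letters as 0–25, the rule is x ↦ 17x + 2 (mod 26).
Decoding wnuhs: w(22)→23·(22−2)≡18=s; n(13)→23·(13−2)≡19=t; u(20)→23·(20−2)≡24=y; h(7)→23·(7−2)≡11=l; s(18)→23·(18−2)≡4=e (all mod 26).

style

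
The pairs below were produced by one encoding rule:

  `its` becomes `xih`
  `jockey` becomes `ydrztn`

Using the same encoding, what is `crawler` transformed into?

Compare letters: i→x is +15, t→i is +15, s→h is +15 — a constant shift. Every letter moves 15 places later in the alphabet, wrapping around z→a.
For crawler: c+15=r, r+15=g, a+15=p, w+15=l, l+15=a, e+15=t, r+15=g.

rgplatg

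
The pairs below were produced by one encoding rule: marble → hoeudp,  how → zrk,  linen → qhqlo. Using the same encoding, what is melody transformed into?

bgrohp

The output letters match the input read backwards, each shifted +3: marble reversed is elbram. The word is reversed, then every letter is shifted forward by 3.
For melody: reverse → ydolem; then shift: y+3=b, d+3=g, o+3=r, l+3=o, e+3=h, m+3=p.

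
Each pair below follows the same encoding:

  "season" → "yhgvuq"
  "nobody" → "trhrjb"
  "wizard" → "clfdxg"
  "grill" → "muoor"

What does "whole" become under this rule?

ckuok

Shifts by position in season: pos 0: s→y (+6), pos 1: e→h (+3), pos 2: a→g (+6), pos 3: s→v (+3) — repeating every 2. It's a Vigenère-style cipher with numeric key [6,3]: position i shifts by key[i mod 2].
For whole: w+6=c, h+3=k, o+6=u, l+3=o, e+6=k.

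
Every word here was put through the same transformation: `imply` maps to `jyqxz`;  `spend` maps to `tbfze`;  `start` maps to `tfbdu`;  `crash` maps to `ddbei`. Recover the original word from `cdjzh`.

Shifts by position in imply: pos 0: i→j (+1), pos 1: m→y (+12), pos 2: p→q (+1), pos 3: l→x (+12) — repeating every 2. The shifts repeat in a cycle of length 2: positions 0,1,… shift by +1, +12, then the pattern repeats.
Reversing it on cdjzh: c−1=b, d−12=r, j−1=i, z−12=n, h−1=g.

bring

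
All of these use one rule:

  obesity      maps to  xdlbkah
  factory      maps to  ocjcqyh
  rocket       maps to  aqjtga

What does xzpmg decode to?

oxide

Shifts by position in obesity: pos 0: o→x (+9), pos 1: b→d (+2), pos 2: e→l (+7), pos 3: s→b (+9), pos 4: i→k (+2), pos 5: t→a (+7) — repeating every 3. It's a Vigenère-style cipher with numeric key [9,2,7]: position i shifts by key[i mod 3].
Undoing it on xzpmg: x−9=o, z−2=x, p−7=i, m−9=d, g−2=e.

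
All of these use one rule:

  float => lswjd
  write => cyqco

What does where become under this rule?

comao

In float: f→l is +6, l→s is +7, o→w is +8, a→j is +9 — the shift increases by 1 each position. Each letter shifts forward by (position + 6), i.e. 6, 7, 8, … — the shift grows by one for each successive letter.
Applying it to where: w+6=c, h+7=o, e+8=m, r+9=a, e+10=o.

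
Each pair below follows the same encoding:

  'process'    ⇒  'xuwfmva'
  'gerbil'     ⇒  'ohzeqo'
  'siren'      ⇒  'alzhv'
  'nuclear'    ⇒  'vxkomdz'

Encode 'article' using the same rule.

Shifts by position in process: pos 0: p→x (+8), pos 1: r→u (+3), pos 2: o→w (+8), pos 3: c→f (+3) — repeating every 2. It's a Vigenère-style cipher with numeric key [8,3]: position i shifts by key[i mod 2].
Applying it to article: a+8=i, r+3=u, t+8=b, i+3=l, c+8=k, l+3=o, e+8=m.

iublkom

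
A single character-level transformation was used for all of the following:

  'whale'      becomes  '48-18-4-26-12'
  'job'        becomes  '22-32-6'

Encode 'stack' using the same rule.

The formula is n = 2×(alphabet index, a=1) + 2.
Applying it to stack: s=19→40, t=20→42, a=1→4, c=3→8, k=11→24.

40-42-4-8-24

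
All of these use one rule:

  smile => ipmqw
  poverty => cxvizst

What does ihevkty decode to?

The output letters match the input read backwards, each shifted +4: smile reversed is elims. Two steps: reverse the string, then apply a Caesar shift of +4.
Reversing it on ihevkty: shift back: i−4=e, h−4=d, e−4=a, v−4=r, k−4=g, t−4=p, y−4=u → edargpu; then reverse → upgrade.

upgrade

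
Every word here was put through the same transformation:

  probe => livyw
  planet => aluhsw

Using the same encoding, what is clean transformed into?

uhlsj

Read the word backwards and shift each letter +7.
Applying it to clean: reverse → naelc; then shift: n+7=u, a+7=h, e+7=l, l+7=s, c+7=j.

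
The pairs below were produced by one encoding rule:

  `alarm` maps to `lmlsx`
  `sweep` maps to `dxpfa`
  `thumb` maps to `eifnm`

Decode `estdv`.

trick

Shifts by position in alarm: pos 0: a→l (+11), pos 1: l→m (+1), pos 2: a→l (+11), pos 3: r→s (+1) — repeating every 2. The shifts repeat in a cycle of length 2: positions 0,1,… shift by +11, +1, then the pattern repeats.
Decoding estdv: e−11=t, s−1=r, t−11=i, d−1=c, v−11=k.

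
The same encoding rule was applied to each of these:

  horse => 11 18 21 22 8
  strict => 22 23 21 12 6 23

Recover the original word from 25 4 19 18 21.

vapor

h is letter #8 and maps to 11: an offset of 3. The number is (letter's place in the alphabet, a=1) + 3.
Decoding 25 4 19 18 21: 25→(25−3)÷1=22=v, 4→(4−3)÷1=1=a, 19→(19−3)÷1=16=p, 18→(18−3)÷1=15=o, 21→(21−3)÷1=18=r.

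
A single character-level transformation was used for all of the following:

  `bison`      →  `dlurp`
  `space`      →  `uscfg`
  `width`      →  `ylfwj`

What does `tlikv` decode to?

A repeating key of period 2 is used — shifts +2, +3 over and over.
Reversing it on tlikv: t−2=r, l−3=i, i−2=g, k−3=h, v−2=t.

right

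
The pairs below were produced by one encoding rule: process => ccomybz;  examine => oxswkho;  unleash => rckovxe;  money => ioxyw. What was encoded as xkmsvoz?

The output letters match the input read backwards, each shifted +10: process reversed is ssecorp. Two steps: reverse the string, then apply a Caesar shift of +10.
Decoding xkmsvoz: shift back: x−10=n, k−10=a, m−10=c, s−10=i, v−10=l, o−10=e, z−10=p → nacilep; then reverse → pelican.

pelican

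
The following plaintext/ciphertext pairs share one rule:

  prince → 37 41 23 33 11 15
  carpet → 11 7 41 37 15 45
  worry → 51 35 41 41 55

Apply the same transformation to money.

31 35 33 15 55

The formula is n = 2×(alphabet index, a=1) + 5.
For money: m=13→31, o=15→35, n=14→33, e=5→15, y=25→55.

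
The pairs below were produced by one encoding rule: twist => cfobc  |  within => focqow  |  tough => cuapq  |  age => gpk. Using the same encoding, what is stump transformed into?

bcavy

The shift depends on letter class: consonant t→c is +9, but vowel i→o is +6. Two shifts are in play — +6 for a/e/i/o/u, +9 for every other letter.
On stump: s(cons)+9=b, t(cons)+9=c, u(vowel)+6=a, m(cons)+9=v, p(cons)+9=y.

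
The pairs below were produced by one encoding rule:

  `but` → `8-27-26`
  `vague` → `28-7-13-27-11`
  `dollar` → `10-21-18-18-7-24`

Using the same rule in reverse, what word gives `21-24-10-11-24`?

b is letter #2 and maps to 8: an offset of 6. The number is (letter's place in the alphabet, a=1) + 6.
Decoding 21-24-10-11-24: 21→(21−6)÷1=15=o, 24→(24−6)÷1=18=r, 10→(10−6)÷1=4=d, 11→(11−6)÷1=5=e, 24→(24−6)÷1=18=r.

order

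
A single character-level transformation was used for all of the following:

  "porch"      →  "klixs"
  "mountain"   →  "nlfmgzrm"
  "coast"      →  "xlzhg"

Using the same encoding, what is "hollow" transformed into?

sloold

Each pair mirrors across the alphabet (p↔k, o↔l, r↔i): positions sum to 25. Letters are reflected about the middle of the alphabet (position → 25−position): Atbash.
For hollow: h↔s, o↔l, l↔o, l↔o, o↔l, w↔d.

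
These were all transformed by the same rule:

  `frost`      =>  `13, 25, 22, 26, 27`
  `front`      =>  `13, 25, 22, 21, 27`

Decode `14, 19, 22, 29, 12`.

glove

Each letter is replaced by its alphabet position (a=1..z=26) + 7.
Undoing it on 14, 19, 22, 29, 12: 14→(14−7)÷1=7=g, 19→(19−7)÷1=12=l, 22→(22−7)÷1=15=o, 29→(29−7)÷1=22=v, 12→(12−7)÷1=5=e.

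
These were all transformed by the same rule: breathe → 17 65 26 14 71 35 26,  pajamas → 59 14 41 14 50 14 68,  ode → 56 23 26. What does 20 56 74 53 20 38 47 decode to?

b(#2)→17 and r(#18)→65: differences scale by 3, so n = 3·pos + 11. Each letter becomes 3×(its alphabet position, a=1..z=26) + 11.
Decoding 20 56 74 53 20 38 47: 20→(20−11)÷3=3=c, 56→(56−11)÷3=15=o, 74→(74−11)÷3=21=u, 53→(53−11)÷3=14=n, 20→(20−11)÷3=3=c, 38→(38−11)÷3=9=i, 47→(47−11)÷3=12=l.

council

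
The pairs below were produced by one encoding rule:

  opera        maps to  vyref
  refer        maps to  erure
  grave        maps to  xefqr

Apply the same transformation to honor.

avsve

Each letter's alphabet position (a=0..z=25) is mapped through 3·x+5 mod 26 — an affine cipher.
On honor: h(7)→3·7+5≡0=a; o(14)→3·14+5≡21=v; n(13)→3·13+5≡18=s; o(14)→3·14+5≡21=v; r(17)→3·17+5≡4=e (all mod 26).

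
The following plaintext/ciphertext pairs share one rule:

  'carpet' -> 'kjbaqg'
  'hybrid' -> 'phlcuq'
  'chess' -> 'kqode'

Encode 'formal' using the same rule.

nxbxmy

In carpet: c→k is +8, a→j is +9, r→b is +10, p→a is +11 — the shift increases by 1 each position. Each letter shifts forward by (position + 8), i.e. 8, 9, 10, … — the shift grows by one for each successive letter.
Applying it to formal: f+8=n, o+9=x, r+10=b, m+11=x, a+12=m, l+13=y.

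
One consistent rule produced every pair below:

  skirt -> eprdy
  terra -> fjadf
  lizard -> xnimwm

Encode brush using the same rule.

nwdem

The shifts repeat in a cycle of length 3: positions 0,1,… shift by +12, +5, +9, then the pattern repeats.
Applying it to brush: b+12=n, r+5=w, u+9=d, s+12=e, h+5=m.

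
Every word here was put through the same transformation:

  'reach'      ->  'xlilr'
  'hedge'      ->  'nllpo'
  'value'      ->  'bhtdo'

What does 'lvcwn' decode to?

found

The shift increases by 1 at each position, starting from +6: 6, 7, 8, ….
Undoing it on lvcwn: l−6=f, v−7=o, c−8=u, w−9=n, n−10=d.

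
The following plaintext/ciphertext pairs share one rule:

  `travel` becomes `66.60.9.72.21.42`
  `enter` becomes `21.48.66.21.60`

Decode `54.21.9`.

The formula is n = 3×(alphabet index, a=1) + 6.
Reversing it on 54.21.9: 54→(54−6)÷3=16=p, 21→(21−6)÷3=5=e, 9→(9−6)÷3=1=a.

pea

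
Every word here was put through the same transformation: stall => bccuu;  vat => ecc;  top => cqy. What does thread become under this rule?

cqagcm

The shift depends on letter class: consonant s→b is +9, but vowel a→c is +2. The rule splits by letter class: vowels +2, consonants +9.
On thread: t(cons)+9=c, h(cons)+9=q, r(cons)+9=a, e(vowel)+2=g, a(vowel)+2=c, d(cons)+9=m.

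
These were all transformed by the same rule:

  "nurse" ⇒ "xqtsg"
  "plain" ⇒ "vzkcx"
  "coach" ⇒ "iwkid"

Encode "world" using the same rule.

n(13)→x(23) and u(20)→q(16) fit y≡25x+10 (mod 26); the inverse of 25 mod 26 is 25. Each letter's alphabet position (a=0..z=25) is mapped through 25·x+10 mod 26 — an affine cipher.
On world: w(22)→25·22+10≡14=o; o(14)→25·14+10≡22=w; r(17)→25·17+10≡19=t; l(11)→25·11+10≡25=z; d(3)→25·3+10≡7=h (all mod 26).

owtzh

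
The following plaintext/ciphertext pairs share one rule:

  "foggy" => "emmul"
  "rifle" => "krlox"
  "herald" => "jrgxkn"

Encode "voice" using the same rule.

kioub

The output letters match the input read backwards, each shifted +6: foggy reversed is yggof. The word is reversed, then every letter is shifted forward by 6.
Applying it to voice: reverse → eciov; then shift: e+6=k, c+6=i, i+6=o, o+6=u, v+6=b.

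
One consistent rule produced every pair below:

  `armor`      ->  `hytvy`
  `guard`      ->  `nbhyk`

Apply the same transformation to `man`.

Compare letters: a→h is +7, r→y is +7, m→t is +7 — a constant shift. This is a Caesar cipher with shift 7.
Applying it to man: m+7=t, a+7=h, n+7=u.

thu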